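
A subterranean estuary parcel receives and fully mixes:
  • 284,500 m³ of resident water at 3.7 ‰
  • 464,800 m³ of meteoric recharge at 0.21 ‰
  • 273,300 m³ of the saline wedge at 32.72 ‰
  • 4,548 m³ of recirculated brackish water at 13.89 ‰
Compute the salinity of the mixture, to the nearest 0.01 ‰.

9.89 ‰

Mass of salt is conserved:
salt = 284,500×3.7 + 464,800×0.21 + 273,300×32.72 + 4,548×13.89 = 1,052,650 + 97,608 + 8,942,376 + 63,171.72 = 10,155,805.72
volume = 284,500 + 464,800 + 273,300 + 4,548 = 1,027,148 m³
S = 10,155,805.72 / 1,027,148 = 9.8874 ‰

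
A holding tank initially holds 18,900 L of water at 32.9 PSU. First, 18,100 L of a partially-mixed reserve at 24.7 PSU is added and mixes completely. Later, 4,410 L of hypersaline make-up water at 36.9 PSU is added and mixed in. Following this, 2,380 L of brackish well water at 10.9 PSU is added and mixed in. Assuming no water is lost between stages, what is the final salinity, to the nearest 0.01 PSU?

28.72 PSU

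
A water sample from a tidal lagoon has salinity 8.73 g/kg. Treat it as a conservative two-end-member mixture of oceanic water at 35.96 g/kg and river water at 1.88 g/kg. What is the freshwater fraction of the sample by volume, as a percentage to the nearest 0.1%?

Let f be the freshwater fraction. Salt balance per unit volume:
f×1.88 + (1−f)×35.96 = 8.73
f = (35.96 − 8.73) / (35.96 − 1.88) = 27.23/34.08 = 0.799

79.9%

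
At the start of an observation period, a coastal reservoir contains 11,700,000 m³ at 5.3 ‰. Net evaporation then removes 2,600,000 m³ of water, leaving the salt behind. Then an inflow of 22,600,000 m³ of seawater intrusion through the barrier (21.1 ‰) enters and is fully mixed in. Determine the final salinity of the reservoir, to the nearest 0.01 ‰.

After evaporation: salt = 11,700,000×5.3 = 62,010,000; volume = 11,700,000 − 2,600,000 = 9,100,000 m³
After mixing: salt = 62,010,000 + 22,600,000×21.1 = 538,870,000; volume = 9,100,000 + 22,600,000 = 31,700,000 m³
S = 538,870,000 / 31,700,000 = 16.9991 ‰

17.00 ‰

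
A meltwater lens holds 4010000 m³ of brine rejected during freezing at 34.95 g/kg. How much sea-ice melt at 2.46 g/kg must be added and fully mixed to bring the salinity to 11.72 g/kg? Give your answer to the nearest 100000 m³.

Salt balance: 4,010,000×34.95 + V×2.46 = (4,010,000+V)×11.72
140,149,500 + 2.46V = 46,997,200 + 11.72V
93,152,300 = 9.26V
V = 10,059,643.63 m³

10100000 m³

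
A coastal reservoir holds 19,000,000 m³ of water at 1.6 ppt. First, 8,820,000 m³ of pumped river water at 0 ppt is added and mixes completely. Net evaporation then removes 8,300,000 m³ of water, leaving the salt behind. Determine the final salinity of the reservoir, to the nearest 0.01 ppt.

1.56 ppt

After mixing: salt = 19,000,000×1.6 + 8,820,000×0 = 30,400,000; volume = 27,820,000 m³
After evaporation: salt unchanged = 30,400,000; volume = 27,820,000 − 8,300,000 = 19,520,000 m³
S = 30,400,000 / 19,520,000 = 1.5574 ppt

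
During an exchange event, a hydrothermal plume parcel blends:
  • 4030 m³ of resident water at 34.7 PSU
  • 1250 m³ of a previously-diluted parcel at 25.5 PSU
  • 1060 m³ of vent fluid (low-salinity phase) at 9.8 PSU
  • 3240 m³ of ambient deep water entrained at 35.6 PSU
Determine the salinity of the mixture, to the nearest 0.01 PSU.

31.05 PSU

Salt balance:
salt = 4,030×34.7 + 1,250×25.5 + 1,060×9.8 + 3,240×35.6 = 139,841 + 31,875 + 10,388 + 115,344 = 297,448
volume = 4,030 + 1,250 + 1,060 + 3,240 = 9,580 m³
S = 297,448 / 9,580 = 31.0489 PSU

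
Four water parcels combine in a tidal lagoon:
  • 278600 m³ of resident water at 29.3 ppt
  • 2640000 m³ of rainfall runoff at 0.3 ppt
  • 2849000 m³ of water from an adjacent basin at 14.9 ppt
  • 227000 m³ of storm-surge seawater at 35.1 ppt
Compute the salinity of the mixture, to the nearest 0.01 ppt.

9.90 ppt

Total salt / total volume:
salt = 278,600×29.3 + 2,640,000×0.3 + 2,849,000×14.9 + 227,000×35.1 = 8,162,980 + 792,000 + 42,450,100 + 7,967,700 = 59,372,780
volume = 278,600 + 2,640,000 + 2,849,000 + 227,000 = 5,994,600 m³
S = 59,372,780 / 5,994,600 = 9.9044 ppt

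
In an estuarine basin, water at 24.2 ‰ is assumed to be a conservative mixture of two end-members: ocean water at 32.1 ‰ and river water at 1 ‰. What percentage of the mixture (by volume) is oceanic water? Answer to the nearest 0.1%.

74.6%

Let g be the oceanic fraction. Salt balance per unit volume:
g×32.1 + (1−g)×1 = 24.2
g = (24.2 − 1) / (32.1 − 1) = 23.2/31.1 = 0.746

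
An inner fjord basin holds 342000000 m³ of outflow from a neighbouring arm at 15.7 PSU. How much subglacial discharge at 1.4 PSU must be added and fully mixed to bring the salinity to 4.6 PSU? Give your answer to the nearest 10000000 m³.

1190000000 m³

Salt balance: 342,000,000×15.7 + V×1.4 = (342,000,000+V)×4.6
5,369,400,000 + 1.4V = 1,573,200,000 + 4.6V
3,796,200,000 = 3.2V
V = 1,186,312,500 m³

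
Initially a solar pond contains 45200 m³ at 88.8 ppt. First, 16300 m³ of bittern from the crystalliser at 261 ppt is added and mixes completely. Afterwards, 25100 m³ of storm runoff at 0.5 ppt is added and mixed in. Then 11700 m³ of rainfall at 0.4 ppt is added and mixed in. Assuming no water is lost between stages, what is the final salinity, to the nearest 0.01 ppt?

84.29 ppt

Mass of salt is conserved:
Initial salt = 45,200×88.8 = 4,013,760
After stage 1: salt = 4,013,760 + 16,300×261 = 8,268,060; volume = 61,500 m³; S = 134.44 ppt
After stage 2: salt = 8,268,060 + 25,100×0.5 = 8,280,610; volume = 86,600 m³; S = 95.619 ppt
After stage 3: salt = 8,280,610 + 11,700×0.4 = 8,285,290; volume = 98,300 m³
S = 8,285,290 / 98,300 = 84.2858 ppt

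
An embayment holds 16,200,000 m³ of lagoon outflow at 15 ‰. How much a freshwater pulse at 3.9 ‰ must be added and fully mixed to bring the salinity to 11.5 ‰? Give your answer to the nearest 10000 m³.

7460000 m³

Salt balance: 16,200,000×15 + V×3.9 = (16,200,000+V)×11.5
243,000,000 + 3.9V = 186,300,000 + 11.5V
56,700,000 = 7.6V
V = 7,460,526.32 m³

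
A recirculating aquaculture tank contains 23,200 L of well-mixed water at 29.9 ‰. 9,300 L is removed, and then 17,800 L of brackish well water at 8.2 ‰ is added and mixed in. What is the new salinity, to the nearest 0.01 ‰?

Remaining after removal: 13,900 L at 29.9 ‰ (salt = 415,610)
After addition: salt = 415,610 + 17,800×8.2 = 561,570; volume = 31,700 L
S = 561,570 / 31,700 = 17.7151 ‰

17.72 ‰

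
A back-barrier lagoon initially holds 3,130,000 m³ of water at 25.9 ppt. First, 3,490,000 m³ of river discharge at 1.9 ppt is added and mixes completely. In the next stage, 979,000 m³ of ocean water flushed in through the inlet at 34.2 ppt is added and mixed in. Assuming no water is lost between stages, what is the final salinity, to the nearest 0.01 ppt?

15.95 ppt

Total salt / total volume:
Initial salt = 3,130,000×25.9 = 81,067,000
After stage 1: salt = 81,067,000 + 3,490,000×1.9 = 87,698,000; volume = 6,620,000 m³; S = 13.247 ppt
After stage 2: salt = 87,698,000 + 979,000×34.2 = 121,179,800; volume = 7,599,000 m³
S = 121,179,800 / 7,599,000 = 15.9468 ppt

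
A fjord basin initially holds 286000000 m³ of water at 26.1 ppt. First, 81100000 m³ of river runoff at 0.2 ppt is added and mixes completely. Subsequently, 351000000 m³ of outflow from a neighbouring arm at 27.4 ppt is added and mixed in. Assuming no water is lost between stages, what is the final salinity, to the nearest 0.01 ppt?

Conserving salt mass:
Initial salt = 286,000,000×26.1 = 7,464,600,000
After stage 1: salt = 7,464,600,000 + 81,100,000×0.2 = 7,480,820,000; volume = 367,100,000 m³; S = 20.378 ppt
After stage 2: salt = 7,480,820,000 + 351,000,000×27.4 = 17,098,220,000; volume = 718,100,000 m³
S = 17,098,220,000 / 718,100,000 = 23.8104 ppt

23.81 ppt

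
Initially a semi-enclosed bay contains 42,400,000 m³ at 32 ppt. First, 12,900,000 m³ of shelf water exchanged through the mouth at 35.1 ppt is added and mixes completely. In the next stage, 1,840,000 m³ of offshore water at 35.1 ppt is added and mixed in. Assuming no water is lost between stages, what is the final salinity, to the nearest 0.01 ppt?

By conservation of dissolved salt,
Initial salt = 42,400,000×32 = 1,356,800,000
After stage 1: salt = 1,356,800,000 + 12,900,000×35.1 = 1,809,590,000; volume = 55,300,000 m³; S = 32.723 ppt
After stage 2: salt = 1,809,590,000 + 1,840,000×35.1 = 1,874,174,000; volume = 57,140,000 m³
S = 1,874,174,000 / 57,140,000 = 32.7997 ppt

32.80 ppt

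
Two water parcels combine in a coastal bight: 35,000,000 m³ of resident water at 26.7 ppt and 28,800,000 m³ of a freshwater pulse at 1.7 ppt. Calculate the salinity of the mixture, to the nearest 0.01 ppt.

Conserving salt mass:
salt = 35,000,000×26.7 + 28,800,000×1.7 = 934,500,000 + 48,960,000 = 983,460,000
volume = 35,000,000 + 28,800,000 = 63,800,000 m³
S = 983,460,000 / 63,800,000 = 15.4147 ppt

15.41 ppt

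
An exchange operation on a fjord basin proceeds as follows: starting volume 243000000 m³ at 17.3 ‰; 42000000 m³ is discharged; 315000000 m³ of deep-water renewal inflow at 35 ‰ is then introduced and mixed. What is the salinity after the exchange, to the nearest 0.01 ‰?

Remaining after removal: 201,000,000 m³ at 17.3 ‰ (salt = 3,477,300,000)
After addition: salt = 3,477,300,000 + 315,000,000×35 = 14,502,300,000; volume = 516,000,000 m³
S = 14,502,300,000 / 516,000,000 = 28.1052 ‰

28.11 ‰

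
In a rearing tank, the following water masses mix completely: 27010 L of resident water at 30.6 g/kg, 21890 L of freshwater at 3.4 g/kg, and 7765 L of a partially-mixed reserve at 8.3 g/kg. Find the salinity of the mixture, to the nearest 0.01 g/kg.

Conserving salt mass:
salt = 27,010×30.6 + 21,890×3.4 + 7,765×8.3 = 826,506 + 74,426 + 64,449.5 = 965,381.5
volume = 27,010 + 21,890 + 7,765 = 56,665 L
S = 965,381.5 / 56,665 = 17.0366 g/kg

17.04 g/kg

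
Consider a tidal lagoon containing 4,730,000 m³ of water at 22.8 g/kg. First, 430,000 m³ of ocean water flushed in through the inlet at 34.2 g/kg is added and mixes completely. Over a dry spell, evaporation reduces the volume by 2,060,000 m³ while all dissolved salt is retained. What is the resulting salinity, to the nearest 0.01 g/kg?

39.53 g/kg

After mixing: salt = 4,730,000×22.8 + 430,000×34.2 = 122,550,000; volume = 5,160,000 m³
After evaporation: salt unchanged = 122,550,000; volume = 5,160,000 − 2,060,000 = 3,100,000 m³
S = 122,550,000 / 3,100,000 = 39.5323 g/kg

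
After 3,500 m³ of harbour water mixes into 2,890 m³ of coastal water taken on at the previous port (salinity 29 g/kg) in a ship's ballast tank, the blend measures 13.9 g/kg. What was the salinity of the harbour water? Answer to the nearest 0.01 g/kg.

Salt balance: 2,890×29 + 3,500×S = 6,390×13.9
83,810 + 3,500·S = 88,821
S = (88,821 − 83,810) / 3,500 = 1.4317 g/kg

1.43 g/kg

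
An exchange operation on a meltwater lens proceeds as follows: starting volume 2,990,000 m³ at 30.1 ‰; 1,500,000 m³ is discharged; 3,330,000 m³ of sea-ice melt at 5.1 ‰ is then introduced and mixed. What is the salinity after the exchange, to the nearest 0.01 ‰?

Remaining after removal: 1,490,000 m³ at 30.1 ‰ (salt = 44,849,000)
After addition: salt = 44,849,000 + 3,330,000×5.1 = 61,832,000; volume = 4,820,000 m³
S = 61,832,000 / 4,820,000 = 12.8282 ‰

12.83 ‰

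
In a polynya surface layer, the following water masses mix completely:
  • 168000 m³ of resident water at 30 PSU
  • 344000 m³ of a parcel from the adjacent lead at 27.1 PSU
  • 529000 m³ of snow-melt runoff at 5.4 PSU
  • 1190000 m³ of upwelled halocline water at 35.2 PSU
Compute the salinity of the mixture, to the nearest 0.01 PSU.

26.49 PSU

Conserving salt mass:
salt = 168,000×30 + 344,000×27.1 + 529,000×5.4 + 1,190,000×35.2 = 5,040,000 + 9,322,400 + 2,856,600 + 41,888,000 = 59,107,000
volume = 168,000 + 344,000 + 529,000 + 1,190,000 = 2,231,000 m³
S = 59,107,000 / 2,231,000 = 26.4935 PSU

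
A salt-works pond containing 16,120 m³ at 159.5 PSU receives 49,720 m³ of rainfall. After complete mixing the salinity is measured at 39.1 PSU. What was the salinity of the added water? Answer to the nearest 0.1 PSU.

Salt balance: 16,120×159.5 + 49,720×S = 65,840×39.1
2,571,140 + 49,720·S = 2,574,344
S = (2,574,344 − 2,571,140) / 49,720 = 0.0644 PSU

0.1 PSU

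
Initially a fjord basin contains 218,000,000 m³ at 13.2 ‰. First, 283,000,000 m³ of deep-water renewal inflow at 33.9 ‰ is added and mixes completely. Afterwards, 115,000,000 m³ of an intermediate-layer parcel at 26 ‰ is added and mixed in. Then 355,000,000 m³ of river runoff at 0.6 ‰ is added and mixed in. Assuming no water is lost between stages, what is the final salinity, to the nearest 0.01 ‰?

Salt balance:
Initial salt = 218,000,000×13.2 = 2,877,600,000
After stage 1: salt = 2,877,600,000 + 283,000,000×33.9 = 12,471,300,000; volume = 501,000,000 m³; S = 24.893 ‰
After stage 2: salt = 12,471,300,000 + 115,000,000×26 = 15,461,300,000; volume = 616,000,000 m³; S = 25.1 ‰
After stage 3: salt = 15,461,300,000 + 355,000,000×0.6 = 15,674,300,000; volume = 971,000,000 m³
S = 15,674,300,000 / 971,000,000 = 16.1424 ‰

16.14 ‰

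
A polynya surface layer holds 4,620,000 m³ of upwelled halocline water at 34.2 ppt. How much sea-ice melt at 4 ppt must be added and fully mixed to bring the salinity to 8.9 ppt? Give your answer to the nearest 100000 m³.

23900000 m³

Salt balance: 4,620,000×34.2 + V×4 = (4,620,000+V)×8.9
158,004,000 + 4V = 41,118,000 + 8.9V
116,886,000 = 4.9V
V = 23,854,285.71 m³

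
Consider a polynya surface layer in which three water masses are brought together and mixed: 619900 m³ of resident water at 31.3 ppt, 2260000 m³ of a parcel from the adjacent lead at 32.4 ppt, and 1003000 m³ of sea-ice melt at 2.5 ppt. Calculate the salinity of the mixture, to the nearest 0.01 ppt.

Total salt / total volume:
salt = 619,900×31.3 + 2,260,000×32.4 + 1,003,000×2.5 = 19,402,870 + 73,224,000 + 2,507,500 = 95,134,370
volume = 619,900 + 2,260,000 + 1,003,000 = 3,882,900 m³
S = 95,134,370 / 3,882,900 = 24.5009 ppt

24.50 ppt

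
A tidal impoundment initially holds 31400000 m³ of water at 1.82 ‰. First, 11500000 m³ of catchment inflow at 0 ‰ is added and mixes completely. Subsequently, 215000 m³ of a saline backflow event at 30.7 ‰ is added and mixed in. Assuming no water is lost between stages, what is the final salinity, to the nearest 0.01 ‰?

1.48 ‰

Conserving salt mass:
Initial salt = 31,400,000×1.82 = 57,148,000
After stage 1: salt = 57,148,000 + 11,500,000×0 = 57,148,000; volume = 42,900,000 m³; S = 1.332 ‰
After stage 2: salt = 57,148,000 + 215,000×30.7 = 63,748,500; volume = 43,115,000 m³
S = 63,748,500 / 43,115,000 = 1.4786 ‰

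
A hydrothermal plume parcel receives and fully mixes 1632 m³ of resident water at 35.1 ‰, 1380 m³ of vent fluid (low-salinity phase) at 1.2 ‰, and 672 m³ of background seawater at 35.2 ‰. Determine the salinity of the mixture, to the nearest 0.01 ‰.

22.42 ‰

Total salt / total volume:
salt = 1,632×35.1 + 1,380×1.2 + 672×35.2 = 57,283.2 + 1,656 + 23,654.4 = 82,593.6
volume = 1,632 + 1,380 + 672 = 3,684 m³
S = 82,593.6 / 3,684 = 22.4195 ‰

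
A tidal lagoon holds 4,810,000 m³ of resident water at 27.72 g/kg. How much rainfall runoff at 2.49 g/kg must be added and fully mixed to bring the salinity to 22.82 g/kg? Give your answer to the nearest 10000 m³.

Salt balance: 4,810,000×27.72 + V×2.49 = (4,810,000+V)×22.82
133,333,200 + 2.49V = 109,764,200 + 22.82V
23,569,000 = 20.33V
V = 1,159,321.2 m³

1160000 m³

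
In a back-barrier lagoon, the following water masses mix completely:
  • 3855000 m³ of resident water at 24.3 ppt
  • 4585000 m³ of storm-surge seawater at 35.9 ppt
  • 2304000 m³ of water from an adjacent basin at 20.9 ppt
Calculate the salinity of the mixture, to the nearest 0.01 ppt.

28.52 ppt

Salt balance:
salt = 3,855,000×24.3 + 4,585,000×35.9 + 2,304,000×20.9 = 93,676,500 + 164,601,500 + 48,153,600 = 306,431,600
volume = 3,855,000 + 4,585,000 + 2,304,000 = 10,744,000 m³
S = 306,431,600 / 10,744,000 = 28.5212 ppt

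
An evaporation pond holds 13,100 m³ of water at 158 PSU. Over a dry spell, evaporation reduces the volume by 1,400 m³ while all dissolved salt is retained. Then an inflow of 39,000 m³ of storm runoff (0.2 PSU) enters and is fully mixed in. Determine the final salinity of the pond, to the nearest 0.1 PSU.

41.0 PSU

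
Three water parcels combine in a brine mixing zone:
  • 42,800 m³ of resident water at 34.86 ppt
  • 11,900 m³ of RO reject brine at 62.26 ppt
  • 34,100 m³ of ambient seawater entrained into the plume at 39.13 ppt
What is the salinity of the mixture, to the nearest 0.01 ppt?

Total salt / total volume:
salt = 42,800×34.86 + 11,900×62.26 + 34,100×39.13 = 1,492,008 + 740,894 + 1,334,333 = 3,567,235
volume = 42,800 + 11,900 + 34,100 = 88,800 m³
S = 3,567,235 / 88,800 = 40.1716 ppt

40.17 ppt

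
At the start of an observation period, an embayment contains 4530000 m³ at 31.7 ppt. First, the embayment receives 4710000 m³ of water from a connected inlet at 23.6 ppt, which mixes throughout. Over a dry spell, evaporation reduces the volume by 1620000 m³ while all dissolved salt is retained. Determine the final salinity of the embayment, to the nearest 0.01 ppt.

After mixing: salt = 4,530,000×31.7 + 4,710,000×23.6 = 254,757,000; volume = 9,240,000 m³
After evaporation: salt unchanged = 254,757,000; volume = 9,240,000 − 1,620,000 = 7,620,000 m³
S = 254,757,000 / 7,620,000 = 33.4327 ppt

33.43 ppt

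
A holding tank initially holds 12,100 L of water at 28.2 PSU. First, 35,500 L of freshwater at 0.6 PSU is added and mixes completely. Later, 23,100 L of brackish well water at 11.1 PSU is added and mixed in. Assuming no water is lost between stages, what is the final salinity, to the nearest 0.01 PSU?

8.75 PSU

Total salt / total volume:
Initial salt = 12,100×28.2 = 341,220
After stage 1: salt = 341,220 + 35,500×0.6 = 362,520; volume = 47,600 L; S = 7.616 PSU
After stage 2: salt = 362,520 + 23,100×11.1 = 618,930; volume = 70,700 L
S = 618,930 / 70,700 = 8.7543 PSU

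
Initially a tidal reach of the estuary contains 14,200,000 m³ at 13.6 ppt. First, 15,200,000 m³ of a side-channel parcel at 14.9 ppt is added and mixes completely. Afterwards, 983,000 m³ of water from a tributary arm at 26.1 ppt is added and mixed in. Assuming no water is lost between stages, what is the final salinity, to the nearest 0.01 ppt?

Salt balance:
Initial salt = 14,200,000×13.6 = 193,120,000
After stage 1: salt = 193,120,000 + 15,200,000×14.9 = 419,600,000; volume = 29,400,000 m³; S = 14.272 ppt
After stage 2: salt = 419,600,000 + 983,000×26.1 = 445,256,300; volume = 30,383,000 m³
S = 445,256,300 / 30,383,000 = 14.6548 ppt

14.65 ppt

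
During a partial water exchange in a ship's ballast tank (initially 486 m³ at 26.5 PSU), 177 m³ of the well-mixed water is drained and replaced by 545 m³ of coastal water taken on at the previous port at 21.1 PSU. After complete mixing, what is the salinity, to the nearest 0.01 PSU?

23.05 PSU

Remaining after removal: 309 m³ at 26.5 PSU (salt = 8,188.5)
After addition: salt = 8,188.5 + 545×21.1 = 19,688; volume = 854 m³
S = 19,688 / 854 = 23.0539 PSU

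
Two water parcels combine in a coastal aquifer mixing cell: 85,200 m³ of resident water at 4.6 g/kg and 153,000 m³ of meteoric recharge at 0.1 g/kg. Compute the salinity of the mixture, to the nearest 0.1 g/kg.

1.7 g/kg

Conserving salt mass:
salt = 85,200×4.6 + 153,000×0.1 = 391,920 + 15,300 = 407,220
volume = 85,200 + 153,000 = 238,200 m³
S = 407,220 / 238,200 = 1.71 g/kg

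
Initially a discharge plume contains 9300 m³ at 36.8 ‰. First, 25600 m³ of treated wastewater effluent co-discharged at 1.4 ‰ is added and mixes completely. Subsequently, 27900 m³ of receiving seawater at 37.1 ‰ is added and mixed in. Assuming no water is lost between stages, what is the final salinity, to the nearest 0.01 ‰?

22.50 ‰

Weighted by volume,
Initial salt = 9,300×36.8 = 342,240
After stage 1: salt = 342,240 + 25,600×1.4 = 378,080; volume = 34,900 m³; S = 10.833 ‰
After stage 2: salt = 378,080 + 27,900×37.1 = 1,413,170; volume = 62,800 m³
S = 1,413,170 / 62,800 = 22.5027 ‰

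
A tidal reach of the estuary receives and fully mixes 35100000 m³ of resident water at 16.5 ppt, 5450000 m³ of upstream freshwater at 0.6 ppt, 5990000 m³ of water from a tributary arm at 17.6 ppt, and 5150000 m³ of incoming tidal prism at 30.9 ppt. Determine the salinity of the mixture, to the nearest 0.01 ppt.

Salt balance:
salt = 35,100,000×16.5 + 5,450,000×0.6 + 5,990,000×17.6 + 5,150,000×30.9 = 579,150,000 + 3,270,000 + 105,424,000 + 159,135,000 = 846,979,000
volume = 35,100,000 + 5,450,000 + 5,990,000 + 5,150,000 = 51,690,000 m³
S = 846,979,000 / 51,690,000 = 16.3857 ppt

16.39 ppt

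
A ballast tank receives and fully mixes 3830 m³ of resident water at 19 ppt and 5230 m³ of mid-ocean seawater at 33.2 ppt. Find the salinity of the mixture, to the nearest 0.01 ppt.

27.20 ppt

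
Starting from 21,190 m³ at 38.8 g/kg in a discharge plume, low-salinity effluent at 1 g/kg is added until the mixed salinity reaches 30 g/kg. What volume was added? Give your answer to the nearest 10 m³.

6430 m³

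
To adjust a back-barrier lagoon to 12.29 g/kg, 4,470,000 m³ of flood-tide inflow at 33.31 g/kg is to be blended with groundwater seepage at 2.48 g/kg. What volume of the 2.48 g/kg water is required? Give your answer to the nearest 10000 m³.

Salt balance: 4,470,000×33.31 + V×2.48 = (4,470,000+V)×12.29
148,895,700 + 2.48V = 54,936,300 + 12.29V
93,959,400 = 9.81V
V = 9,577,920.49 m³

9580000 m³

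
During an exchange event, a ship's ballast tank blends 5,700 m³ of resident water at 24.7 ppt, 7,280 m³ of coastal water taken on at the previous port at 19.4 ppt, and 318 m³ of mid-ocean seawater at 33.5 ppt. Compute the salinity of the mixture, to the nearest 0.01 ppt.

By conservation of dissolved salt,
salt = 5,700×24.7 + 7,280×19.4 + 318×33.5 = 140,790 + 141,232 + 10,653 = 292,675
volume = 5,700 + 7,280 + 318 = 13,298 m³
S = 292,675 / 13,298 = 22.0089 ppt

22.01 ppt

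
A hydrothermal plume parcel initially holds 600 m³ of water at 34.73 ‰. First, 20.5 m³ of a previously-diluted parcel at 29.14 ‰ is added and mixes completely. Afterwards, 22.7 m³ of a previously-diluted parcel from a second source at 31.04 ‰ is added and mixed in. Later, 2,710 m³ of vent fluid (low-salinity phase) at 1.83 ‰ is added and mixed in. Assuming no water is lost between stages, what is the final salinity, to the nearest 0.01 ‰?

8.08 ‰

Mass of salt is conserved:
Initial salt = 600×34.73 = 20,838
After stage 1: salt = 20,838 + 20.5×29.14 = 21,435.37; volume = 620.5 m³; S = 34.545 ‰
After stage 2: salt = 21,435.37 + 22.7×31.04 = 22,139.978; volume = 643.2 m³; S = 34.422 ‰
After stage 3: salt = 22,139.978 + 2,710×1.83 = 27,099.278; volume = 3,353.2 m³
S = 27,099.278 / 3,353.2 = 8.0816 ‰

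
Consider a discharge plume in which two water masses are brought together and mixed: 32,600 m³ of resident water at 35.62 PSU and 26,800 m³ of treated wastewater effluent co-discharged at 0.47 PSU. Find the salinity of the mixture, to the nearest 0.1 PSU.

19.8 PSU

By conservation of dissolved salt,
salt = 32,600×35.62 + 26,800×0.47 = 1,161,212 + 12,596 = 1,173,808
volume = 32,600 + 26,800 = 59,400 m³
S = 1,173,808 / 59,400 = 19.761 PSU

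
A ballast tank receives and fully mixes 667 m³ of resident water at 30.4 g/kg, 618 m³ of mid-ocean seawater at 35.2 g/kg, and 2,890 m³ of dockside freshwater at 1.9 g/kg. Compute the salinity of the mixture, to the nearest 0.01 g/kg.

11.38 g/kg

By conservation of dissolved salt,
salt = 667×30.4 + 618×35.2 + 2,890×1.9 = 20,276.8 + 21,753.6 + 5,491 = 47,521.4
volume = 667 + 618 + 2,890 = 4,175 m³
S = 47,521.4 / 4,175 = 11.3824 g/kg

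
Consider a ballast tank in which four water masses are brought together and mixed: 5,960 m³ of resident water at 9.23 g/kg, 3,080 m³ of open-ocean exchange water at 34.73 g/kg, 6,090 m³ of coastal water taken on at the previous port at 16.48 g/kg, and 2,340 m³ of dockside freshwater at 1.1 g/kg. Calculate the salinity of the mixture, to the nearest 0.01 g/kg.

Weighted by volume,
salt = 5,960×9.23 + 3,080×34.73 + 6,090×16.48 + 2,340×1.1 = 55,010.8 + 106,968.4 + 100,363.2 + 2,574 = 264,916.4
volume = 5,960 + 3,080 + 6,090 + 2,340 = 17,470 m³
S = 264,916.4 / 17,470 = 15.1641 g/kg

15.16 g/kg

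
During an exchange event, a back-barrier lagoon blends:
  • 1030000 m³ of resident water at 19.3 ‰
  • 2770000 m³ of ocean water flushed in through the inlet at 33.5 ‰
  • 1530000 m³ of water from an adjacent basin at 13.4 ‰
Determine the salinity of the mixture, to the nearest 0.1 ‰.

25.0 ‰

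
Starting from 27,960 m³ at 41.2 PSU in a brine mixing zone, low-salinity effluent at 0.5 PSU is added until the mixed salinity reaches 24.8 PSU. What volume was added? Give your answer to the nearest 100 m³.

18900 m³

Salt balance: 27,960×41.2 + V×0.5 = (27,960+V)×24.8
1,151,952 + 0.5V = 693,408 + 24.8V
458,544 = 24.3V
V = 18,870.12 m³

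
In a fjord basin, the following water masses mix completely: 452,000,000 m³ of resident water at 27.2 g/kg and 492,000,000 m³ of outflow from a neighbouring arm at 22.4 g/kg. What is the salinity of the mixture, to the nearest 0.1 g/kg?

24.7 g/kg

Mass of salt is conserved:
salt = 452,000,000×27.2 + 492,000,000×22.4 = 12,294,400,000 + 11,020,800,000 = 23,315,200,000
volume = 452,000,000 + 492,000,000 = 944,000,000 m³
S = 23,315,200,000 / 944,000,000 = 24.698 g/kg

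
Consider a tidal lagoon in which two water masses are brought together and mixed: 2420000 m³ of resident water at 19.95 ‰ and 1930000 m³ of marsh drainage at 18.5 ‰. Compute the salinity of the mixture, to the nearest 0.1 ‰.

19.3 ‰

Total salt / total volume:
salt = 2,420,000×19.95 + 1,930,000×18.5 = 48,279,000 + 35,705,000 = 83,984,000
volume = 2,420,000 + 1,930,000 = 4,350,000 m³
S = 83,984,000 / 4,350,000 = 19.307 ‰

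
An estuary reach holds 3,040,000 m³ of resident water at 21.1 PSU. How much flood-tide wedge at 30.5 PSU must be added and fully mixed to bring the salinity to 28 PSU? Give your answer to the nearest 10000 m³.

8390000 m³

Salt balance: 3,040,000×21.1 + V×30.5 = (3,040,000+V)×28
64,144,000 + 30.5V = 85,120,000 + 28V
20,976,000 = 2.5V
V = 8,390,400 m³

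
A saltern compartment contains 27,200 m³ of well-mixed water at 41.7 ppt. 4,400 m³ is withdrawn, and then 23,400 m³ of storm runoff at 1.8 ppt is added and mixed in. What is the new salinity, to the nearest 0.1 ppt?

21.5 ppt

Remaining after removal: 22,800 m³ at 41.7 ppt (salt = 950,760)
After addition: salt = 950,760 + 23,400×1.8 = 992,880; volume = 46,200 m³
S = 992,880 / 46,200 = 21.4909 ppt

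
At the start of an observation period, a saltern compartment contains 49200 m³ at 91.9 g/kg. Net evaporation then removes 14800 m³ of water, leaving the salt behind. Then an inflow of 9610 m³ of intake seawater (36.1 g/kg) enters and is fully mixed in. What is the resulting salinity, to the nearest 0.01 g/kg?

After evaporation: salt = 49,200×91.9 = 4,521,480; volume = 49,200 − 14,800 = 34,400 m³
After mixing: salt = 4,521,480 + 9,610×36.1 = 4,868,401; volume = 34,400 + 9,610 = 44,010 m³
S = 4,868,401 / 44,010 = 110.6203 g/kg

110.62 g/kg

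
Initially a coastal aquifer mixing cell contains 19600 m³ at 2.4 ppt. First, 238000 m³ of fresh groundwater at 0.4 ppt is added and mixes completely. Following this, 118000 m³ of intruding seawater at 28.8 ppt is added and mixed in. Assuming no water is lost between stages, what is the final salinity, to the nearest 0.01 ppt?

Total salt / total volume:
Initial salt = 19,600×2.4 = 47,040
After stage 1: salt = 47,040 + 238,000×0.4 = 142,240; volume = 257,600 m³; S = 0.552 ppt
After stage 2: salt = 142,240 + 118,000×28.8 = 3,540,640; volume = 375,600 m³
S = 3,540,640 / 375,600 = 9.4266 ppt

9.43 ppt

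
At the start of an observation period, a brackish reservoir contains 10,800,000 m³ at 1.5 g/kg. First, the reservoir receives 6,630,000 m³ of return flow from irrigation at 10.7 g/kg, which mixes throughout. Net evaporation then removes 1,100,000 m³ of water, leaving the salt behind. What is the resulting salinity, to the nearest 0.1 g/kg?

After mixing: salt = 10,800,000×1.5 + 6,630,000×10.7 = 87,141,000; volume = 17,430,000 m³
After evaporation: salt unchanged = 87,141,000; volume = 17,430,000 − 1,100,000 = 16,330,000 m³
S = 87,141,000 / 16,330,000 = 5.3363 g/kg

5.3 g/kg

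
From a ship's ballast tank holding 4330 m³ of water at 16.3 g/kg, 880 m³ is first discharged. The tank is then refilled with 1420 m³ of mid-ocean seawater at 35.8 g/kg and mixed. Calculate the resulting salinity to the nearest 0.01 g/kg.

21.99 g/kg

Remaining after removal: 3,450 m³ at 16.3 g/kg (salt = 56,235)
After addition: salt = 56,235 + 1,420×35.8 = 107,071; volume = 4,870 m³
S = 107,071 / 4,870 = 21.9858 g/kg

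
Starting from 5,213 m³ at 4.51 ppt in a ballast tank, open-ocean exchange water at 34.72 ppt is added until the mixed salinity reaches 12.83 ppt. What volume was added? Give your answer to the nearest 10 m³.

Salt balance: 5,213×4.51 + V×34.72 = (5,213+V)×12.83
23,510.63 + 34.72V = 66,882.79 + 12.83V
43,372.16 = 21.89V
V = 1,981.37 m³

1980 m³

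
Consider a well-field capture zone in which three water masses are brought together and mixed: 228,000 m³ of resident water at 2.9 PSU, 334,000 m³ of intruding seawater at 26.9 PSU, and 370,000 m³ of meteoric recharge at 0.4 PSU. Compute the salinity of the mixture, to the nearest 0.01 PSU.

10.51 PSU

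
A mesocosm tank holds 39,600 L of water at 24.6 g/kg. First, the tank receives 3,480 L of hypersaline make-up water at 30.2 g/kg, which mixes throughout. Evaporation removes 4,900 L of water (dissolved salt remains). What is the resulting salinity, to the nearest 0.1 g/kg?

After mixing: salt = 39,600×24.6 + 3,480×30.2 = 1,079,256; volume = 43,080 L
After evaporation: salt unchanged = 1,079,256; volume = 43,080 − 4,900 = 38,180 L
S = 1,079,256 / 38,180 = 28.2676 g/kg

28.3 g/kg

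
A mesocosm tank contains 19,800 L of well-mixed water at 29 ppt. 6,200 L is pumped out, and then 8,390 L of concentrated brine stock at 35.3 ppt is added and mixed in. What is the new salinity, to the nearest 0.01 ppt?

31.40 ppt

Remaining after removal: 13,600 L at 29 ppt (salt = 394,400)
After addition: salt = 394,400 + 8,390×35.3 = 690,567; volume = 21,990 L
S = 690,567 / 21,990 = 31.4037 ppt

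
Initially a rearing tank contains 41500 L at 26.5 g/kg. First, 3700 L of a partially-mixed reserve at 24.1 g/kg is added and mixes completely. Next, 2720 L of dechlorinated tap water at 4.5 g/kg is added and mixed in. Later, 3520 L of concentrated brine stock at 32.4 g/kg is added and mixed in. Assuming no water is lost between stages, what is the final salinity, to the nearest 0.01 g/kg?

25.57 g/kg

Salt balance:
Initial salt = 41,500×26.5 = 1,099,750
After stage 1: salt = 1,099,750 + 3,700×24.1 = 1,188,920; volume = 45,200 L; S = 26.304 g/kg
After stage 2: salt = 1,188,920 + 2,720×4.5 = 1,201,160; volume = 47,920 L; S = 25.066 g/kg
After stage 3: salt = 1,201,160 + 3,520×32.4 = 1,315,208; volume = 51,440 L
S = 1,315,208 / 51,440 = 25.5678 g/kg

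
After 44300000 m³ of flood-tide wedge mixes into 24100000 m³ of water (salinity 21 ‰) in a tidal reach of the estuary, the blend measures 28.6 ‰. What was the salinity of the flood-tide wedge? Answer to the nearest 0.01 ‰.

32.73 ‰

Salt balance: 24,100,000×21 + 44,300,000×S = 68,400,000×28.6
506,100,000 + 44,300,000·S = 1,956,240,000
S = (1,956,240,000 − 506,100,000) / 44,300,000 = 32.7345 ‰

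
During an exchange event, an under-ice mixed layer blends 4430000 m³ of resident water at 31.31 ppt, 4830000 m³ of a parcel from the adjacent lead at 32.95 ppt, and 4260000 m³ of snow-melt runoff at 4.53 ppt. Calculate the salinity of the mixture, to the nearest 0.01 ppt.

23.46 ppt

Mass of salt is conserved:
salt = 4,430,000×31.31 + 4,830,000×32.95 + 4,260,000×4.53 = 138,703,300 + 159,148,500 + 19,297,800 = 317,149,600
volume = 4,430,000 + 4,830,000 + 4,260,000 = 13,520,000 m³
S = 317,149,600 / 13,520,000 = 23.4578 ppt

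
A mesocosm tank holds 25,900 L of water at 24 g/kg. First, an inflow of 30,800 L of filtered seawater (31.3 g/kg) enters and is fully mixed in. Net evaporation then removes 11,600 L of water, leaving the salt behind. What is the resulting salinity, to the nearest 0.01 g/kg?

35.16 g/kg

After mixing: salt = 25,900×24 + 30,800×31.3 = 1,585,640; volume = 56,700 L
After evaporation: salt unchanged = 1,585,640; volume = 56,700 − 11,600 = 45,100 L
S = 1,585,640 / 45,100 = 35.1583 g/kg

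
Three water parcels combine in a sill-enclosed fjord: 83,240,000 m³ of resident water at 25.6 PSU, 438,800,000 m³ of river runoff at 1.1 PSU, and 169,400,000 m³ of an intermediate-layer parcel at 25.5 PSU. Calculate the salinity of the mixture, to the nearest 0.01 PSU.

Weighted by volume,
salt = 83,240,000×25.6 + 438,800,000×1.1 + 169,400,000×25.5 = 2,130,944,000 + 482,680,000 + 4,319,700,000 = 6,933,324,000
volume = 83,240,000 + 438,800,000 + 169,400,000 = 691,440,000 m³
S = 6,933,324,000 / 691,440,000 = 10.0274 PSU

10.03 PSU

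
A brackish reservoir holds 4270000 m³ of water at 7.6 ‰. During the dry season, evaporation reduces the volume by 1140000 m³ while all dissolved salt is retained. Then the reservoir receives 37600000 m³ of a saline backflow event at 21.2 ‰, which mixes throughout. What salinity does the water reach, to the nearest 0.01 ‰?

After evaporation: salt = 4,270,000×7.6 = 32,452,000; volume = 4,270,000 − 1,140,000 = 3,130,000 m³
After mixing: salt = 32,452,000 + 37,600,000×21.2 = 829,572,000; volume = 3,130,000 + 37,600,000 = 40,730,000 m³
S = 829,572,000 / 40,730,000 = 20.3676 ‰

20.37 ‰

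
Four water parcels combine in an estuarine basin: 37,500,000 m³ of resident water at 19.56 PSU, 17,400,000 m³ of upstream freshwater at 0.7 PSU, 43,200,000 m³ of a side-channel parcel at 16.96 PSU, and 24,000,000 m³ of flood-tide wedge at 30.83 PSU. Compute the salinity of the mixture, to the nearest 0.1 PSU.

18.2 PSU

Total salt / total volume:
salt = 37,500,000×19.56 + 17,400,000×0.7 + 43,200,000×16.96 + 24,000,000×30.83 = 733,500,000 + 12,180,000 + 732,672,000 + 739,920,000 = 2,218,272,000
volume = 37,500,000 + 17,400,000 + 43,200,000 + 24,000,000 = 122,100,000 m³
S = 2,218,272,000 / 122,100,000 = 18.168 PSU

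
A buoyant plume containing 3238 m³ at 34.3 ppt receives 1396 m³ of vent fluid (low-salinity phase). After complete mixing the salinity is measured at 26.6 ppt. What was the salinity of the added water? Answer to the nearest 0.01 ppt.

Salt balance: 3,238×34.3 + 1,396×S = 4,634×26.6
111,063.4 + 1,396·S = 123,264.4
S = (123,264.4 − 111,063.4) / 1,396 = 8.74 ppt

8.74 ppt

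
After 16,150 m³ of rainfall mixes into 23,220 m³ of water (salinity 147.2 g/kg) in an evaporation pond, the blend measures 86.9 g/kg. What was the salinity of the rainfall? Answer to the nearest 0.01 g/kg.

Salt balance: 23,220×147.2 + 16,150×S = 39,370×86.9
3,417,984 + 16,150·S = 3,421,253
S = (3,421,253 − 3,417,984) / 16,150 = 0.2024 g/kg

0.20 g/kg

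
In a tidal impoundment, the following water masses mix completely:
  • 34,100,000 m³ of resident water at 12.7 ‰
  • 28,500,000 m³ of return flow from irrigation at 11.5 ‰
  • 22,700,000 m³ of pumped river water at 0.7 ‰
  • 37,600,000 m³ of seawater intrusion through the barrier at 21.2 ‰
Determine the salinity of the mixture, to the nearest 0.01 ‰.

12.81 ‰

By conservation of dissolved salt,
salt = 34,100,000×12.7 + 28,500,000×11.5 + 22,700,000×0.7 + 37,600,000×21.2 = 433,070,000 + 327,750,000 + 15,890,000 + 797,120,000 = 1,573,830,000
volume = 34,100,000 + 28,500,000 + 22,700,000 + 37,600,000 = 122,900,000 m³
S = 1,573,830,000 / 122,900,000 = 12.8058 ‰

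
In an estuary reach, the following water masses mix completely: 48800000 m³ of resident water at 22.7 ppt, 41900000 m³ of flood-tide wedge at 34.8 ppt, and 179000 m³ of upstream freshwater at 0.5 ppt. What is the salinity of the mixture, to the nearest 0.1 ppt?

28.2 ppt

By conservation of dissolved salt,
salt = 48,800,000×22.7 + 41,900,000×34.8 + 179,000×0.5 = 1,107,760,000 + 1,458,120,000 + 89,500 = 2,565,969,500
volume = 48,800,000 + 41,900,000 + 179,000 = 90,879,000 m³
S = 2,565,969,500 / 90,879,000 = 28.235 ppt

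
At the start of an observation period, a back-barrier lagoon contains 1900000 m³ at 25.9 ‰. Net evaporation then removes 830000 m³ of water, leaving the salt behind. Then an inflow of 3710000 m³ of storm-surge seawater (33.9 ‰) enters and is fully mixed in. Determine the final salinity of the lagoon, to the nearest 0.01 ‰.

36.61 ‰

After evaporation: salt = 1,900,000×25.9 = 49,210,000; volume = 1,900,000 − 830,000 = 1,070,000 m³
After mixing: salt = 49,210,000 + 3,710,000×33.9 = 174,979,000; volume = 1,070,000 + 3,710,000 = 4,780,000 m³
S = 174,979,000 / 4,780,000 = 36.6065 ‰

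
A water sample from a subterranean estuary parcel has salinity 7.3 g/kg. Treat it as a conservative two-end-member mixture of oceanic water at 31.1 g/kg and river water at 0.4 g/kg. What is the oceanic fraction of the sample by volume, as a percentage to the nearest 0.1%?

22.5%

Let g be the oceanic fraction. Salt balance per unit volume:
g×31.1 + (1−g)×0.4 = 7.3
g = (7.3 − 0.4) / (31.1 − 0.4) = 6.9/30.7 = 0.2248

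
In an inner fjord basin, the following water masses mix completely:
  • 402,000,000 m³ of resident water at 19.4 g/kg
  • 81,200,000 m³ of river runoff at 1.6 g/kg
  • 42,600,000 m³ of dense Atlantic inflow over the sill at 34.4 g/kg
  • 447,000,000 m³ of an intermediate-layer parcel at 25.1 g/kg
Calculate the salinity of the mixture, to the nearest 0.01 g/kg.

21.19 g/kg

Conserving salt mass:
salt = 402,000,000×19.4 + 81,200,000×1.6 + 42,600,000×34.4 + 447,000,000×25.1 = 7,798,800,000 + 129,920,000 + 1,465,440,000 + 11,219,700,000 = 20,613,860,000
volume = 402,000,000 + 81,200,000 + 42,600,000 + 447,000,000 = 972,800,000 m³
S = 20,613,860,000 / 972,800,000 = 21.1902 g/kg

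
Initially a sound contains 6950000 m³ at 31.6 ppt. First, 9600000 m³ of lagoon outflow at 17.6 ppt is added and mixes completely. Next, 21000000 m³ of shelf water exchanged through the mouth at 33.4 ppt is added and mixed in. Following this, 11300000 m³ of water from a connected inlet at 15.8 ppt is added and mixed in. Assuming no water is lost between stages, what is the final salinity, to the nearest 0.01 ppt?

Weighted by volume,
Initial salt = 6,950,000×31.6 = 219,620,000
After stage 1: salt = 219,620,000 + 9,600,000×17.6 = 388,580,000; volume = 16,550,000 m³; S = 23.479 ppt
After stage 2: salt = 388,580,000 + 21,000,000×33.4 = 1,089,980,000; volume = 37,550,000 m³; S = 29.027 ppt
After stage 3: salt = 1,089,980,000 + 11,300,000×15.8 = 1,268,520,000; volume = 48,850,000 m³
S = 1,268,520,000 / 48,850,000 = 25.9677 ppt

25.97 ppt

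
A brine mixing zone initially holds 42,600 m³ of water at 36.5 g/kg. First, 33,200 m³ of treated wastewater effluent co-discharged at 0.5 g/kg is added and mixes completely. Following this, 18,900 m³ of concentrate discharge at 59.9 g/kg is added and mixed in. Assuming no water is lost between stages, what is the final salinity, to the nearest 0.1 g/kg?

28.5 g/kg

Mass of salt is conserved:
Initial salt = 42,600×36.5 = 1,554,900
After stage 1: salt = 1,554,900 + 33,200×0.5 = 1,571,500; volume = 75,800 m³; S = 20.732 g/kg
After stage 2: salt = 1,571,500 + 18,900×59.9 = 2,703,610; volume = 94,700 m³
S = 2,703,610 / 94,700 = 28.5492 g/kg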